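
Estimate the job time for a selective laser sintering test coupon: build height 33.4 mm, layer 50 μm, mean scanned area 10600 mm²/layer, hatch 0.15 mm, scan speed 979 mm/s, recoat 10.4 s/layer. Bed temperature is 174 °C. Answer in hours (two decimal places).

15.32 hours

Layers = ⌈33.4/0.05⌉ = 668.
Hatch length per layer = 10600 / 0.15, so 70666.7 mm.
Scan time per layer = 70666.7 / 979, so 72.1825 s.
Per-layer time = 72.1825 + 10.4 = 82.5825 s.
668 layers × 82.5825 s/layer = 55165.11 s, i.e. 15.32 hours.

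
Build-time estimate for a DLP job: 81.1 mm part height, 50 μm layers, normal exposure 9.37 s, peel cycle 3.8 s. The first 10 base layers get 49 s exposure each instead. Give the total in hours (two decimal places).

Number of layers: 81.1 / 0.05 → 1622 (rounded up).
Bottom layers = 10 × (49 + 3.8) = 528 s.
Regular layers = 1612 × (9.37 + 3.8), so 21230.04 s.
Sum: 528 + 21230.04 = 21758.04 s → 6.04 hours.

6.04 hours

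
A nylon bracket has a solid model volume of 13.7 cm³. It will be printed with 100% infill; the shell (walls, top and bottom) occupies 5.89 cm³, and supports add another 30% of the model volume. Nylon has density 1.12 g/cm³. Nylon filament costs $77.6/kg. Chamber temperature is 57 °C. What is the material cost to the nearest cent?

Volume inside the shell = 13.7 − 5.89, so 7.81 cm³.
Deposited infill = 1.00 × 7.81 = 7.81 cm³.
Support: 0.30 × 13.7 → 4.11 cm³.
Deposited volume = 5.89 + 7.81 + 4.11 = 17.81 cm³.
Mass = 17.81 × 1.12 = 19.9472 g.
At $77.6/kg: 19.9472/1000 × 77.6 = $1.55.

$1.55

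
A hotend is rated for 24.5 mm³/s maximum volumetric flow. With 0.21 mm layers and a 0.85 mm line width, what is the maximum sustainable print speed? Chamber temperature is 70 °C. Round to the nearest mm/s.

Bead cross-section = 0.21 × 0.85 = 0.1785 mm².
v_max = Q/A = 24.5/0.1785 = 137.25 mm/s → 137 mm/s.

137 mm/s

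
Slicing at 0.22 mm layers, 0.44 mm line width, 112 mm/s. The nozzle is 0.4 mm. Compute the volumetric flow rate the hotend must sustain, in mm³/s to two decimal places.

10.84

Bead cross-section = 0.22 × 0.44, so 0.0968 mm².
Volumetric flow = 112 × 0.0968 = 10.84 mm³/s.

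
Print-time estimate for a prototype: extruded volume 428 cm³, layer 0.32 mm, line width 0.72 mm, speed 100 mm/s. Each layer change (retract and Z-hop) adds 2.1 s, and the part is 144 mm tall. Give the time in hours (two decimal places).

5.42 hours

Line area = 0.32 × 0.72, so 0.2304 mm².
Toolpath length = 428 cm³ / 0.2304 mm² = 428000 / 0.2304 = 1857638.9 mm.
Time extruding: 1857638.9 / 100 → 18576.4 s.
Number of layers: 144 / 0.32 → 450 (rounded up).
Z-hop total = 450 × 2.1 = 945 s.
Altogether 18576.4 + 945 = 19521.4 s, i.e. 5.42 hours.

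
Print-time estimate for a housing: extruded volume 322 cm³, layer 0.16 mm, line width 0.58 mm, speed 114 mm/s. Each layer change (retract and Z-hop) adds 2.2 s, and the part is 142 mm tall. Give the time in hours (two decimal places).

9.00 hours

Bead cross-section: 0.16 × 0.58 → 0.0928 mm².
Path length: 322000 mm³ / 0.0928 mm² → 3469827.6 mm.
Extrusion time = 3469827.6 / 114, so 30437.1 s.
Layer count = ceil(142 / 0.16) = 888.
Z-hop total: 888 × 2.2 → 1953.6 s.
Total = 30437.1 + 1953.6 = 32390.7 s = 9.00 hours.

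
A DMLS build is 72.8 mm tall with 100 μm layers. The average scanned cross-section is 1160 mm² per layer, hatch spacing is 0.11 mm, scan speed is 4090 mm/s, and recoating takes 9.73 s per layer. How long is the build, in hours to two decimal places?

Number of layers: 72.8 / 0.1 → 728 (rounded up).
Hatch length per layer = 1160 / 0.11 = 10545.5 mm.
Laser time per layer = 10545.5 / 4090 = 2.5784 s.
Per-layer time = 2.5784 + 9.73 = 12.3084 s.
Total: 728 × 12.3084 s = 8960.5152 s → 2.49 hours.

2.49 hours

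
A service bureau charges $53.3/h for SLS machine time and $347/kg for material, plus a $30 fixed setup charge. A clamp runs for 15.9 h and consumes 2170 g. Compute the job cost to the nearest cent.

$1630.46

Machine cost = 53.3 × 15.9, so $847.47.
Feedstock cost = 347 × 2170/1000, so $752.99.
Adding setup: 847.47 + 752.99 + 30 → $1630.46.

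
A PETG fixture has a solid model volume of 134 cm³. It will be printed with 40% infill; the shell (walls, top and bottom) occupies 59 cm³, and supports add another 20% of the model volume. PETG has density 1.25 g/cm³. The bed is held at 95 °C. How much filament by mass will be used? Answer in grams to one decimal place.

144.8 g

Volume inside the shell = 134 − 59, so 75 cm³.
Deposited infill: 0.40 × 75 → 30 cm³.
Support = 0.20 × 134, so 26.8 cm³.
Total extruded = 59 + 30 + 26.8, so 115.8 cm³.
Mass = 115.8 × 1.25 = 144.75 g.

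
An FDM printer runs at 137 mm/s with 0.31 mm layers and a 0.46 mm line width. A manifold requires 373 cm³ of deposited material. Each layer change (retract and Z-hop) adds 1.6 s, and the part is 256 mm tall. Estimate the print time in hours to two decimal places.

Bead cross-section: 0.31 × 0.46 → 0.1426 mm².
Total extruded path = 373000/0.1426 = 2615708.3 mm.
Time extruding = 2615708.3 / 137 = 19092.8 s.
Number of layers: 256 / 0.31 → 826 (rounded up).
Z-hop total = 826 × 1.6, so 1321.6 s.
Altogether 19092.8 + 1321.6 = 20414.4 s, i.e. 5.67 hours.

5.67 hours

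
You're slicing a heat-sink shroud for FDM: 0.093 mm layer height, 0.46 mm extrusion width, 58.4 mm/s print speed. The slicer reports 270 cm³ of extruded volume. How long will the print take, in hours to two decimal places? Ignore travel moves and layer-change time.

30.02 hours

Line area: 0.093 × 0.46 → 0.04278 mm².
Toolpath length = 270 cm³ / 0.04278 mm² = 270000 / 0.04278 = 6311360.4 mm.
Print-move time = 6311360.4 / 58.4, so 108071.2 s.
108071.2 s = 30.02 hours.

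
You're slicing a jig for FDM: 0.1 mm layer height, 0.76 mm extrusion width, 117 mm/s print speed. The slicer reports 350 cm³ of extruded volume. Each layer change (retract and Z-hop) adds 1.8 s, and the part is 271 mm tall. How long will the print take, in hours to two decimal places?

Line area: 0.1 × 0.76 → 0.076 mm².
Toolpath length = 350 cm³ / 0.076 mm² = 350000 / 0.076 = 4605263.2 mm.
Extrusion time: 4605263.2 / 117 → 39361.2 s.
Layers = ⌈271/0.1⌉ = 2710.
Z-hop total = 2710 × 1.8 = 4878 s.
Total = 39361.2 + 4878 = 44239.2 s = 12.29 hours.

12.29 hours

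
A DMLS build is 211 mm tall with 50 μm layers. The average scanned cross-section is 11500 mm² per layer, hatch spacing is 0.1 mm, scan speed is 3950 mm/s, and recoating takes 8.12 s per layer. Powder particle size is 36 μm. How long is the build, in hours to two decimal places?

43.65 hours

Number of layers: 211 / 0.05 → 4220 (rounded up).
Hatch length per layer = 11500 / 0.1, so 115000 mm.
Scan time per layer = 115000 / 3950 = 29.1139 s.
Time per layer = 29.1139 + 8.12 = 37.2339 s.
Total: 4220 × 37.2339 s = 157127.058 s → 43.65 hours.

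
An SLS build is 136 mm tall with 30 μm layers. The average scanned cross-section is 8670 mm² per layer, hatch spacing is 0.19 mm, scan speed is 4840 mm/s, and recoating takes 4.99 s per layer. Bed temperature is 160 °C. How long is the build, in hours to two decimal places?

Layers = ⌈136/0.03⌉ = 4534.
Hatch length per layer = 8670 / 0.19 = 45631.6 mm.
Laser time per layer = 45631.6 / 4840, so 9.428 s.
Per-layer time: 9.428 + 4.99 → 14.418 s.
Total: 4534 × 14.418 s = 65371.212 s → 18.16 hours.

18.16 hours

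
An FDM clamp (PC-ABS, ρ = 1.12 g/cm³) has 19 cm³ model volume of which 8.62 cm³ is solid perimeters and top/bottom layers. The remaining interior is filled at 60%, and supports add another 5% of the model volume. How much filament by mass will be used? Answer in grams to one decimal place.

17.7 g

Infill region = 19 − 8.62, so 10.38 cm³.
Infill volume = 0.60 × 10.38 = 6.228 cm³.
Support = 0.05 × 19 = 0.95 cm³.
Total printed volume = 8.62 + 6.228 + 0.95, so 15.798 cm³.
Mass: 15.798 × 1.12 → 17.69376 g.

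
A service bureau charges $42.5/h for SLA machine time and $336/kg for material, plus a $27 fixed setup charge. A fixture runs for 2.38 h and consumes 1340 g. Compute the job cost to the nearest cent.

Time charge = 42.5 × 2.38, so $101.15.
Material charge = 336 × 1340/1000, so $450.24.
Total = 101.15 + 450.24 + 27 = $578.39.

$578.39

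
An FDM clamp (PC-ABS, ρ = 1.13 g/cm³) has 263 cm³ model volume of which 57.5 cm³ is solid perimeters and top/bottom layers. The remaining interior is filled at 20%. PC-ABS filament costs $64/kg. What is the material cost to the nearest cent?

Infill region = 263 − 57.5, so 205.5 cm³.
Infill deposited = 0.20 × 205.5 = 41.1 cm³.
Total printed volume = 57.5 + 41.1 = 98.6 cm³.
Mass = 98.6 × 1.13, so 111.418 g.
At $64/kg: 111.418/1000 × 64 = $7.13.

$7.13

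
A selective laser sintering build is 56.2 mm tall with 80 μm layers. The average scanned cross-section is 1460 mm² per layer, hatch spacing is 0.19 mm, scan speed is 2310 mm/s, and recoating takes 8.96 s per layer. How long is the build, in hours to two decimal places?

Layer count = ceil(56.2 / 0.08) = 703.
Hatch length per layer = 1460 / 0.19 = 7684.2 mm.
Laser time per layer = 7684.2 / 2310 = 3.3265 s.
Layer cycle: 3.3265 + 8.96 → 12.2865 s.
Build time = 703 × 12.2865 = 8637.4095 s = 2.40 hours.

2.40 hours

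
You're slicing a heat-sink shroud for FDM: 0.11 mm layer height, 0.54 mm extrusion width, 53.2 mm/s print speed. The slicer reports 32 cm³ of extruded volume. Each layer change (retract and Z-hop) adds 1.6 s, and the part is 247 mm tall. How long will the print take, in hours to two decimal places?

Line area = 0.11 × 0.54, so 0.0594 mm².
Path length: 32000 mm³ / 0.0594 mm² → 538720.5 mm.
Time extruding: 538720.5 / 53.2 → 10126.3 s.
Layer count = ceil(247 / 0.11) = 2246.
Non-print overhead = 2246 × 1.6, so 3593.6 s.
Total = 10126.3 + 3593.6 = 13719.9 s = 3.81 hours.

3.81 hours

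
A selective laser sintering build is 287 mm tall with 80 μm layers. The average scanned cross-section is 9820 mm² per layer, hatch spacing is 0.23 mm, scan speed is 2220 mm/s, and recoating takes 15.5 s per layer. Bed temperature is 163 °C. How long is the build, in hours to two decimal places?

34.62 hours

Number of layers: 287 / 0.08 → 3588 (rounded up).
Hatch length per layer = 9820 / 0.23 = 42695.7 mm.
Laser time per layer: 42695.7 / 2220 → 19.2323 s.
Layer cycle = 19.2323 + 15.5, so 34.7323 s.
Build time = 3588 × 34.7323 = 124619.4924 s = 34.62 hours.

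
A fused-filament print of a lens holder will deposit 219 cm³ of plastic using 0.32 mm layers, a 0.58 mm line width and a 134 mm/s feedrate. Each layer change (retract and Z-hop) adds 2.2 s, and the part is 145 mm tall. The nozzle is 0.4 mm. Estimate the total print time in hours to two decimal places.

2.72 hours

Extrusion cross-section: 0.32 × 0.58 → 0.1856 mm².
Total extruded path = 219000/0.1856 = 1179956.9 mm.
Time extruding = 1179956.9 / 134, so 8805.6 s.
Number of layers: 145 / 0.32 → 454 (rounded up).
Layer-change overhead: 454 × 2.2 → 998.8 s.
Altogether 8805.6 + 998.8 = 9804.4 s, i.e. 2.72 hours.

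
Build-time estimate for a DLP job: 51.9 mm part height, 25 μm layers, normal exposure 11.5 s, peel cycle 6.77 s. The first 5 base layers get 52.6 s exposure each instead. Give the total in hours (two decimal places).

10.59 hours

Number of layers: 51.9 / 0.025 → 2076 (rounded up).
Base layers = 5 × (52.6 + 6.77) = 296.85 s.
Regular layers = 2071 × (11.5 + 6.77), so 37837.17 s.
Sum: 296.85 + 37837.17 = 38134.02 s → 10.59 hours.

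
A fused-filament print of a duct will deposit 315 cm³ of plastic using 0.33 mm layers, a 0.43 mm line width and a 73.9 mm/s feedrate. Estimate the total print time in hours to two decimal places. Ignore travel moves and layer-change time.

Extrusion cross-section: 0.33 × 0.43 → 0.1419 mm².
Path length: 315000 mm³ / 0.1419 mm² → 2219873.2 mm.
Extrusion time: 2219873.2 / 73.9 → 30038.9 s.
In the requested units: 30038.9 s = 8.34 hours.

8.34 hours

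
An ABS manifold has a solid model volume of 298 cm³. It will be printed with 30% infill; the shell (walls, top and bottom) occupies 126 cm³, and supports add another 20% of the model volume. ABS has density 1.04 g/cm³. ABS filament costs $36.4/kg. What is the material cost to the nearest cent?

Interior volume: 298 − 126 → 172 cm³.
Deposited infill = 0.30 × 172 = 51.6 cm³.
Support: 0.20 × 298 → 59.6 cm³.
Total extruded = 126 + 51.6 + 59.6, so 237.2 cm³.
Mass = 237.2 × 1.04, so 246.688 g.
At $36.4/kg: 246.688/1000 × 36.4 = $8.98.

$8.98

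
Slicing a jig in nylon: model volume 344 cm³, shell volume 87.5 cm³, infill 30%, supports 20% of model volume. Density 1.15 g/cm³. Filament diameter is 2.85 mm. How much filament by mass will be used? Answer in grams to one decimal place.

268.2 g

Interior volume = 344 − 87.5, so 256.5 cm³.
Infill volume = 0.30 × 256.5, so 76.95 cm³.
Support = 0.20 × 344 = 68.8 cm³.
Deposited volume = 87.5 + 76.95 + 68.8, so 233.25 cm³.
Mass = 233.25 × 1.15, so 268.2375 g.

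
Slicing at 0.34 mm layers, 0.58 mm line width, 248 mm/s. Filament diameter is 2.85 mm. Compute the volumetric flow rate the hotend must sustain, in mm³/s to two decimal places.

Bead cross-section = 0.34 × 0.58 = 0.1972 mm².
Volumetric flow = 248 × 0.1972 = 48.91 mm³/s.

48.91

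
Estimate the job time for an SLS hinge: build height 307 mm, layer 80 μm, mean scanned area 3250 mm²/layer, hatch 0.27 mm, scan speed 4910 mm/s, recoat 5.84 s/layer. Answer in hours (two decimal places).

8.84 hours

Number of layers: 307 / 0.08 → 3838 (rounded up).
Scan path per layer: 3250 / 0.27 → 12037 mm.
Laser time per layer = 12037 / 4910, so 2.4515 s.
Layer cycle = 2.4515 + 5.84 = 8.2915 s.
Build time = 3838 × 8.2915 = 31822.777 s = 8.84 hours.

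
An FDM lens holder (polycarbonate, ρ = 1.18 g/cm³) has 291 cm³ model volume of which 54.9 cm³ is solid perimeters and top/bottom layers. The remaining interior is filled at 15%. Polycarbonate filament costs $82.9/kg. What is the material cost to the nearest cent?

$8.83

Infill region = 291 − 54.9, so 236.1 cm³.
Infill deposited: 0.15 × 236.1 → 35.415 cm³.
Total printed volume = 54.9 + 35.415 = 90.315 cm³.
Mass: 90.315 × 1.18 → 106.5717 g.
At $82.9/kg: 106.5717/1000 × 82.9 = $8.83.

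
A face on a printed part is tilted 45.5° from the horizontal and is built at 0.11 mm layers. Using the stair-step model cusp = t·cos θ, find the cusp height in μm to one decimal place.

77.1 μm

cos(45.5°) = 0.7009, so cusp = 0.11 × 0.7009 = 0.077099 mm → 77.1 μm.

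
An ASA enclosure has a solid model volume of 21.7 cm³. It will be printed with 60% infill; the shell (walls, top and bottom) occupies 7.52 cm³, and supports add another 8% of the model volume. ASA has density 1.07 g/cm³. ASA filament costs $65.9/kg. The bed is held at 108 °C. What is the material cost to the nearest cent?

$1.25

Volume inside the shell: 21.7 − 7.52 → 14.18 cm³.
Infill deposited = 0.60 × 14.18, so 8.508 cm³.
Support: 0.08 × 21.7 → 1.736 cm³.
Deposited volume = 7.52 + 8.508 + 1.736, so 17.764 cm³.
Mass = 17.764 × 1.07, so 19.00748 g.
At $65.9/kg: 19.00748/1000 × 65.9 = $1.25.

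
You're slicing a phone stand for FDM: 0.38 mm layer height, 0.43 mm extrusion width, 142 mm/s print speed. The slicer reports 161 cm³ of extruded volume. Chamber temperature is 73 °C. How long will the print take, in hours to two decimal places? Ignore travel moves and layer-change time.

1.93 hours

Bead cross-section: 0.38 × 0.43 → 0.1634 mm².
Toolpath length = 161 cm³ / 0.1634 mm² = 161000 / 0.1634 = 985312.1 mm.
Extrusion time = 985312.1 / 142 = 6938.8 s.
That's 6938.8 s → 1.93 hours.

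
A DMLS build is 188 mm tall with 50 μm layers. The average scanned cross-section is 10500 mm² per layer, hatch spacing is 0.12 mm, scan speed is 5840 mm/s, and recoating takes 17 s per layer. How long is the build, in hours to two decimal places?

Layers = ⌈188/0.05⌉ = 3760.
Per-layer scan distance = 10500 / 0.12, so 87500 mm.
Laser time per layer = 87500 / 5840, so 14.9829 s.
Time per layer = 14.9829 + 17, so 31.9829 s.
Build time = 3760 × 31.9829 = 120255.704 s = 33.40 hours.

33.40 hours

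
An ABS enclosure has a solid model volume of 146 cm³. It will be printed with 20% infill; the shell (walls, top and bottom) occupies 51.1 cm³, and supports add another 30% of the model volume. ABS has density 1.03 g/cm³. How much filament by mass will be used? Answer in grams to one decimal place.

117.3 g

Volume inside the shell: 146 − 51.1 → 94.9 cm³.
Infill volume = 0.20 × 94.9, so 18.98 cm³.
Support = 0.30 × 146, so 43.8 cm³.
Total printed volume = 51.1 + 18.98 + 43.8 = 113.88 cm³.
Mass = 113.88 × 1.03, so 117.2964 g.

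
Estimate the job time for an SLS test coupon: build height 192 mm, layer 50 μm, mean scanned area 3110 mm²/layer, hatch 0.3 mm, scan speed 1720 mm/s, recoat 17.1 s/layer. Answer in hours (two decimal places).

Layers = ⌈192/0.05⌉ = 3840.
Hatch length per layer = 3110 / 0.3 = 10366.7 mm.
Scan time per layer = 10366.7 / 1720, so 6.0272 s.
Layer cycle: 6.0272 + 17.1 → 23.1272 s.
3840 layers × 23.1272 s/layer = 88808.448 s, i.e. 24.67 hours.

24.67 hours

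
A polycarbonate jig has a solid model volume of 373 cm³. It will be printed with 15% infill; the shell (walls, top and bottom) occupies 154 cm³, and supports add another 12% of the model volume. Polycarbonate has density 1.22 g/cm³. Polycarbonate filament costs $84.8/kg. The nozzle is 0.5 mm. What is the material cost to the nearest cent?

Volume inside the shell = 373 − 154 = 219 cm³.
Deposited infill: 0.15 × 219 → 32.85 cm³.
Support: 0.12 × 373 → 44.76 cm³.
Total printed volume = 154 + 32.85 + 44.76, so 231.61 cm³.
Mass = 231.61 × 1.22 = 282.5642 g.
At $84.8/kg: 282.5642/1000 × 84.8 = $23.96.

$23.96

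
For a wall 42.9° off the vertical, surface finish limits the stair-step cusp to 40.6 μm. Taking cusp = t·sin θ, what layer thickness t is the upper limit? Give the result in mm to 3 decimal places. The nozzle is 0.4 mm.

Layer height = cusp / sin(42.9°) = 0.0406 / 0.6807 = 0.060 mm.

0.060 mm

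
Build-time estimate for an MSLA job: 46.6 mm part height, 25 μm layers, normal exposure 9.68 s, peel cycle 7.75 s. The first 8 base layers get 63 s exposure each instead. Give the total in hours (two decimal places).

9.14 hours

Layers = ⌈46.6/0.025⌉ = 1864.
Burn-in layers = 8 × (63 + 7.75), so 566 s.
Remaining layers: 1856 × (9.68 + 7.75) → 32350.08 s.
Total = 566 + 32350.08 = 32916.08 s = 9.14 hours.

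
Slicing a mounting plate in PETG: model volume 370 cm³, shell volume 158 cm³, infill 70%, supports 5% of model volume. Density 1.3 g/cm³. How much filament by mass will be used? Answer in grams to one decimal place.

Interior volume = 370 − 158 = 212 cm³.
Deposited infill = 0.70 × 212 = 148.4 cm³.
Support = 0.05 × 370 = 18.5 cm³.
Total extruded: 158 + 148.4 + 18.5 → 324.9 cm³.
Mass = 324.9 × 1.3 = 422.37 g.

422.4 g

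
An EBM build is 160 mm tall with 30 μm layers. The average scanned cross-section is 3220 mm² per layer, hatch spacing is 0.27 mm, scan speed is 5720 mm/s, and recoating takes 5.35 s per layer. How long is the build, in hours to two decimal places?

Layer count = ceil(160 / 0.03) = 5334.
Scan path per layer = 3220 / 0.27 = 11925.9 mm.
Per-layer scan time: 11925.9 / 5720 → 2.0849 s.
Per-layer time = 2.0849 + 5.35 = 7.4349 s.
Build time = 5334 × 7.4349 = 39657.7566 s = 11.02 hours.

11.02 hours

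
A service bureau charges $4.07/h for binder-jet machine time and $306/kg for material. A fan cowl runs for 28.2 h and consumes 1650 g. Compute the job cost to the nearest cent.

Machine-time cost = 4.07 × 28.2, so $114.774.
Material charge: 306 × 1650/1000 → $504.90.
Total = 114.774 + 504.90 = 619.674 ≈ $619.67.

$619.67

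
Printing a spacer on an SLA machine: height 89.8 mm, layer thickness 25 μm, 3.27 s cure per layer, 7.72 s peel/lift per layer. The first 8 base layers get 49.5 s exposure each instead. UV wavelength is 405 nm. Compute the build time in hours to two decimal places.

Layers = ⌈89.8/0.025⌉ = 3592.
Bottom layers = 8 × (49.5 + 7.72), so 457.76 s.
Remaining layers: 3584 × (3.27 + 7.72) → 39388.16 s.
Total = 457.76 + 39388.16 = 39845.92 s = 11.07 hours.

11.07 hours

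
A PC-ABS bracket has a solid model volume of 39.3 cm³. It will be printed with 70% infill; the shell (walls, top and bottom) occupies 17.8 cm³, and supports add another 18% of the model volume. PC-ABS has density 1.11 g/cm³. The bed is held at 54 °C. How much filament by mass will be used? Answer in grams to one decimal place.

44.3 g

Infill region: 39.3 − 17.8 → 21.5 cm³.
Infill deposited: 0.70 × 21.5 → 15.05 cm³.
Support: 0.18 × 39.3 → 7.074 cm³.
Deposited volume = 17.8 + 15.05 + 7.074 = 39.924 cm³.
Mass = 39.924 × 1.11 = 44.31564 g.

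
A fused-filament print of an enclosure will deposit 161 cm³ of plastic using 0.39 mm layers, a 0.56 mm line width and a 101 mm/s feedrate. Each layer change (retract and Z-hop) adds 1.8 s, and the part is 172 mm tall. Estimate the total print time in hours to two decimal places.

Extrusion cross-section = 0.39 × 0.56 = 0.2184 mm².
Total extruded path = 161000/0.2184 = 737179.5 mm.
Time extruding = 737179.5 / 101, so 7298.8 s.
Layers = ⌈172/0.39⌉ = 442.
Layer-change overhead: 442 × 1.8 → 795.6 s.
Total = 7298.8 + 795.6 = 8094.4 s = 2.25 hours.

2.25 hours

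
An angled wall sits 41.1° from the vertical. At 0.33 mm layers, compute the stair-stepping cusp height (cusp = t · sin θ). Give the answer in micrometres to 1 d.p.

216.9 μm

h_c = t·sin θ = 0.33 × 0.6574 = 0.216942 mm (216.9 μm).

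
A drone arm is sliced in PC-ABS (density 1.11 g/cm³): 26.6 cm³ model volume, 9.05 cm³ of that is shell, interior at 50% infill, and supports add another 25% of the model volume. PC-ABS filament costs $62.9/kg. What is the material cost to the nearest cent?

$1.71

Infill region: 26.6 − 9.05 → 17.55 cm³.
Infill volume = 0.50 × 17.55, so 8.775 cm³.
Support: 0.25 × 26.6 → 6.65 cm³.
Total printed volume = 9.05 + 8.775 + 6.65 = 24.475 cm³.
Mass: 24.475 × 1.11 → 27.16725 g.
At $62.9/kg: 27.16725/1000 × 62.9 = $1.71.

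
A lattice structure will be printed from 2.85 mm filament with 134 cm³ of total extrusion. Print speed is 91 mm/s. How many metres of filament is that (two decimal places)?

Filament cross-section = π × (2.85/2)² = 6.3794 mm².
Length = 134 cm³ / 6.3794 mm² = 134000 / 6.3794 = 21005.11 mm = 21.01 m.

21.01 m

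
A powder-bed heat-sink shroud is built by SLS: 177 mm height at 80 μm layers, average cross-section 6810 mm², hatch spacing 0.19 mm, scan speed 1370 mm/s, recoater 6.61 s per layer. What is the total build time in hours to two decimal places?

Layers = ⌈177/0.08⌉ = 2213.
Hatch length per layer = 6810 / 0.19, so 35842.1 mm.
Laser time per layer = 35842.1 / 1370 = 26.1621 s.
Time per layer = 26.1621 + 6.61, so 32.7721 s.
Total: 2213 × 32.7721 s = 72524.6573 s → 20.15 hours.

20.15 hours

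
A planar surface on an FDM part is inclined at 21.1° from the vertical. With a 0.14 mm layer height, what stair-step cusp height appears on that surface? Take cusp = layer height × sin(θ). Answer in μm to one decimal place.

50.4 μm

Cusp = layer height × sin(21.1°) = 0.14 × 0.3600 = 0.0504 mm = 50.4 μm.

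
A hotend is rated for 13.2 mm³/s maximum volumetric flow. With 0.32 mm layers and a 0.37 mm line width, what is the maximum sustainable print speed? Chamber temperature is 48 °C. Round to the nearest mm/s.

111 mm/s

Bead cross-section = 0.32 × 0.37, so 0.1184 mm².
Max speed = 13.2 / 0.1184 = 111.49 ≈ 111 mm/s.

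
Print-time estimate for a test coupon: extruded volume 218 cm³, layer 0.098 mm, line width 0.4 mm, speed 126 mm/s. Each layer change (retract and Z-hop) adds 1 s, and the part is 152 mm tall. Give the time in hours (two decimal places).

12.69 hours

Bead cross-section = 0.098 × 0.4, so 0.0392 mm².
Path length: 218000 mm³ / 0.0392 mm² → 5561224.5 mm.
Extrusion time: 5561224.5 / 126 → 44136.7 s.
Layers = ⌈152/0.098⌉ = 1552.
Non-print overhead = 1552 × 1, so 1552 s.
Altogether 44136.7 + 1552 = 45688.7 s, i.e. 12.69 hours.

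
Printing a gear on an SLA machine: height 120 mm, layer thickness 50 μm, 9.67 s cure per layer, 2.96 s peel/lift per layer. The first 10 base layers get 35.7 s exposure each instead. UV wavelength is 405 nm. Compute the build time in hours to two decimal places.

Layers = ⌈120/0.05⌉ = 2400.
Burn-in layers = 10 × (35.7 + 2.96), so 386.6 s.
Regular layers = 2390 × (9.67 + 2.96) = 30185.7 s.
Sum: 386.6 + 30185.7 = 30572.3 s → 8.49 hours.

8.49 hours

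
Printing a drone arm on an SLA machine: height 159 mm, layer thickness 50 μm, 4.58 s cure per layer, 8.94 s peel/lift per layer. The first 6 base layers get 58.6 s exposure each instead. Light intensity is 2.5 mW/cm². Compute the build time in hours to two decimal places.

Number of layers: 159 / 0.05 → 3180 (rounded up).
Base layers = 6 × (58.6 + 8.94) = 405.24 s.
Regular layers = 3174 × (4.58 + 8.94), so 42912.48 s.
Sum: 405.24 + 42912.48 = 43317.72 s → 12.03 hours.

12.03 hours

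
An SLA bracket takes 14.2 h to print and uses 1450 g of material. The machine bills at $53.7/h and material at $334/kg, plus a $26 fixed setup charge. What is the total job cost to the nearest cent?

Time charge: 53.7 × 14.2 → $762.54.
Material charge = 334 × 1450/1000, so $484.30.
Adding setup: 762.54 + 484.30 + 26 → $1272.84.

$1272.84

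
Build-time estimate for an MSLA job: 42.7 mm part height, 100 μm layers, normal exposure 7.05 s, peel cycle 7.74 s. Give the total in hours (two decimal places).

Layer count = ceil(42.7 / 0.1) = 427.
Cycle time: 7.05 + 7.74 → 14.79 s.
Build time: 427 × 14.79 s = 6315.33 s, i.e. 1.75 hours.

1.75 hours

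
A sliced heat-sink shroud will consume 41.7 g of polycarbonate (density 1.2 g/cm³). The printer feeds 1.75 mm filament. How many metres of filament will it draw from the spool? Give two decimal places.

14.45 m

Extruded volume: 41.7/1.2 = 34.75 cm³ (34750 mm³).
Cross-section of 1.75 mm filament: π·(1.75/2)² = 2.4053 mm².
Length = 34750 / 2.4053 = 14447.26 mm = 14.45 m.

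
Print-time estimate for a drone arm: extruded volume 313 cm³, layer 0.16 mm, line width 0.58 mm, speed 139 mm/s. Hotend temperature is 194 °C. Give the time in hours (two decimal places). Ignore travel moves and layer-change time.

Extrusion cross-section = 0.16 × 0.58, so 0.0928 mm².
Total extruded path = 313000/0.0928 = 3372844.8 mm.
Extrusion time = 3372844.8 / 139 = 24265.1 s.
That's 24265.1 s → 6.74 hours.

6.74 hours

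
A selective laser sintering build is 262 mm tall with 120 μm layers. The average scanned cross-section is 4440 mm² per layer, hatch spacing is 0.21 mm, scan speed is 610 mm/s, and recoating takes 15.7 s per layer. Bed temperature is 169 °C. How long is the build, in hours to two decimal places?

Layers = ⌈262/0.12⌉ = 2184.
Hatch length per layer = 4440 / 0.21 = 21142.9 mm.
Per-layer scan time = 21142.9 / 610, so 34.6605 s.
Time per layer: 34.6605 + 15.7 → 50.3605 s.
2184 layers × 50.3605 s/layer = 109987.332 s, i.e. 30.55 hours.

30.55 hours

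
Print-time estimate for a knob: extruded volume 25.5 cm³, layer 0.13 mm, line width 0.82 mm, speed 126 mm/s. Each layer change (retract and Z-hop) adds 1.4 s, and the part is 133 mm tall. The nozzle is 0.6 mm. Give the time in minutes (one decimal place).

55.5 minutes

Line area: 0.13 × 0.82 → 0.1066 mm².
Total extruded path = 25500/0.1066 = 239212 mm.
Extrusion time = 239212 / 126, so 1898.5 s.
Layer count = ceil(133 / 0.13) = 1024.
Layer-change overhead = 1024 × 1.4, so 1433.6 s.
Altogether 1898.5 + 1433.6 = 3332.1 s, i.e. 55.5 minutes.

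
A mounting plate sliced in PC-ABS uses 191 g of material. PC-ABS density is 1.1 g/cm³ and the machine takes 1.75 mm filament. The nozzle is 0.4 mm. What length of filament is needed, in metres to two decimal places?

Volume = 191 g / 1.1 g·cm⁻³ = 173.6364 cm³ = 173636.4 mm³.
Cross-section of 1.75 mm filament: π·(1.75/2)² = 2.4053 mm².
L = V/A = 173636.4/2.4053 = 72189.08 mm → 72.19 m.

72.19 m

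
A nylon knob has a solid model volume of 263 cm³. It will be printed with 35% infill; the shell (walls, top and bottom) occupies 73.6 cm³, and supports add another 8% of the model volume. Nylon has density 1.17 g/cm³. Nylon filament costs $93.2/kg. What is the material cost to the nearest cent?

Infill region = 263 − 73.6 = 189.4 cm³.
Infill volume = 0.35 × 189.4 = 66.29 cm³.
Support = 0.08 × 263 = 21.04 cm³.
Deposited volume = 73.6 + 66.29 + 21.04 = 160.93 cm³.
Mass: 160.93 × 1.17 → 188.2881 g.
Cost = 188.2881 g / 1000 × $93.2/kg = $17.55.

$17.55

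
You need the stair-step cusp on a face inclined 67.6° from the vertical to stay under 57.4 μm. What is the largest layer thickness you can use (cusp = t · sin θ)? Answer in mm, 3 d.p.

0.062 mm

t = h_c / sin θ = 0.0574 / 0.9245 = 0.062 mm.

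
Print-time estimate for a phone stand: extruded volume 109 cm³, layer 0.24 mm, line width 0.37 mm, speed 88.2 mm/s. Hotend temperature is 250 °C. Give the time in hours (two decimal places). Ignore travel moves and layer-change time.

3.87 hours

Extrusion cross-section: 0.24 × 0.37 → 0.0888 mm².
Path length: 109000 mm³ / 0.0888 mm² → 1227477.5 mm.
Extrusion time = 1227477.5 / 88.2, so 13917 s.
13917 s = 3.87 hours.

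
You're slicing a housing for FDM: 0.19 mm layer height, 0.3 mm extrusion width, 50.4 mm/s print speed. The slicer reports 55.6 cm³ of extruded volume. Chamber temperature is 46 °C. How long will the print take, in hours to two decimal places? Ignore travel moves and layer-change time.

5.38 hours

Extrusion cross-section = 0.19 × 0.3 = 0.057 mm².
Toolpath length = 55.6 cm³ / 0.057 mm² = 55600 / 0.057 = 975438.6 mm.
Time extruding = 975438.6 / 50.4 = 19353.9 s.
19353.9 s = 5.38 hours.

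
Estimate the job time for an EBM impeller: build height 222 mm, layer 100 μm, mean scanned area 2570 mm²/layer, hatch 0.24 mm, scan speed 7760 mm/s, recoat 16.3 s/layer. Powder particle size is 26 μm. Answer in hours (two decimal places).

Layers = ⌈222/0.1⌉ = 2220.
Per-layer scan distance: 2570 / 0.24 → 10708.3 mm.
Beam time per layer = 10708.3 / 7760, so 1.3799 s.
Time per layer = 1.3799 + 16.3, so 17.6799 s.
Build time = 2220 × 17.6799 = 39249.378 s = 10.90 hours.

10.90 hours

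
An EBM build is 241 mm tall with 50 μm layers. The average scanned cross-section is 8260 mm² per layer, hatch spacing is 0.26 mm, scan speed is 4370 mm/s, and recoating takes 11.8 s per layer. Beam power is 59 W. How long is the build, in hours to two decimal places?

25.53 hours

Layers = ⌈241/0.05⌉ = 4820.
Scan path per layer: 8260 / 0.26 → 31769.2 mm.
Beam time per layer = 31769.2 / 4370 = 7.2698 s.
Layer cycle: 7.2698 + 11.8 → 19.0698 s.
Build time = 4820 × 19.0698 = 91916.436 s = 25.53 hours.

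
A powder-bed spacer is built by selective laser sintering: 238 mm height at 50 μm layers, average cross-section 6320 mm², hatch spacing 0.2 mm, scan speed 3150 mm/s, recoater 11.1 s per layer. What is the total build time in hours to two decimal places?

Layers = ⌈238/0.05⌉ = 4760.
Per-layer scan distance = 6320 / 0.2 = 31600 mm.
Scan time per layer: 31600 / 3150 → 10.0317 s.
Time per layer: 10.0317 + 11.1 → 21.1317 s.
4760 layers × 21.1317 s/layer = 100586.892 s, i.e. 27.94 hours.

27.94 hours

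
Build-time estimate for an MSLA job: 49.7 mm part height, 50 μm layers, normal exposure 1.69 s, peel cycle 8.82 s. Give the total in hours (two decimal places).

2.90 hours

Number of layers: 49.7 / 0.05 → 994 (rounded up).
Cycle time = 1.69 + 8.82 = 10.51 s.
Total = 994 × 10.51 = 10446.94 s = 2.90 hours.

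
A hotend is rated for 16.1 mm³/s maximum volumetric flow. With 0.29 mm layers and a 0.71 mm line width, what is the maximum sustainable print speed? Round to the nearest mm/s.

78 mm/s

Extrusion cross-section = 0.29 × 0.71, so 0.2059 mm².
Max speed = 16.1 / 0.2059 = 78.19 ≈ 78 mm/s.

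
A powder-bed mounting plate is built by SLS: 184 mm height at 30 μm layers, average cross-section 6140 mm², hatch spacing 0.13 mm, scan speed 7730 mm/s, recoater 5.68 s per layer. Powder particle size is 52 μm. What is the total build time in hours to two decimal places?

20.09 hours

Layer count = ceil(184 / 0.03) = 6134.
Scan path per layer: 6140 / 0.13 → 47230.8 mm.
Laser time per layer: 47230.8 / 7730 → 6.1101 s.
Layer cycle = 6.1101 + 5.68, so 11.7901 s.
6134 layers × 11.7901 s/layer = 72320.4734 s, i.e. 20.09 hours.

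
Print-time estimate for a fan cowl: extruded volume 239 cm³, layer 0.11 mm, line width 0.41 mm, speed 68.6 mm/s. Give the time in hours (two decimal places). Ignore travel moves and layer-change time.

21.46 hours

Bead cross-section: 0.11 × 0.41 → 0.0451 mm².
Total extruded path = 239000/0.0451 = 5299334.8 mm.
Time extruding = 5299334.8 / 68.6 = 77249.8 s.
Converting: 77249.8 s = 21.46 hours.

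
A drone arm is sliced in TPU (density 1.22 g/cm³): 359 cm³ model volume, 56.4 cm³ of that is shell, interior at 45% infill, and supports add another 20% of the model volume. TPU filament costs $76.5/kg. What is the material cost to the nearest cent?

$24.67

Interior volume = 359 − 56.4 = 302.6 cm³.
Infill deposited = 0.45 × 302.6, so 136.17 cm³.
Support: 0.20 × 359 → 71.8 cm³.
Deposited volume: 56.4 + 136.17 + 71.8 → 264.37 cm³.
Mass: 264.37 × 1.22 → 322.5314 g.
Cost = 322.5314 g / 1000 × $76.5/kg = $24.67.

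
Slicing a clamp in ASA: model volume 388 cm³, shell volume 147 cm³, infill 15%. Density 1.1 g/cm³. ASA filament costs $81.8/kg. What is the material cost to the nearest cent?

$16.48

Interior volume = 388 − 147 = 241 cm³.
Deposited infill = 0.15 × 241, so 36.15 cm³.
Total printed volume = 147 + 36.15 = 183.15 cm³.
Mass = 183.15 × 1.1 = 201.465 g.
Cost = 201.465 g / 1000 × $81.8/kg = $16.48.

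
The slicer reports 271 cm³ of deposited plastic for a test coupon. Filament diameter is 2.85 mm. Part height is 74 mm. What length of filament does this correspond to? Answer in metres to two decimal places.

42.48 m

A = π r² = π × 1.425² = 6.3794 mm².
L = 271000 mm³ / 6.3794 mm² = 42480.48 mm, i.e. 42.48 m.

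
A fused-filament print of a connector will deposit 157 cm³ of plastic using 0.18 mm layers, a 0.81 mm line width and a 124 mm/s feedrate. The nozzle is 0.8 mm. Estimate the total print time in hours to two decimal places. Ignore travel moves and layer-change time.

Extrusion cross-section = 0.18 × 0.81 = 0.1458 mm².
Path length: 157000 mm³ / 0.1458 mm² → 1076817.6 mm.
Extrusion time: 1076817.6 / 124 → 8684 s.
8684 s = 2.41 hours.

2.41 hours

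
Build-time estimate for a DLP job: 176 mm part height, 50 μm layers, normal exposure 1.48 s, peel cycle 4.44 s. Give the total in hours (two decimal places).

Layer count = ceil(176 / 0.05) = 3520.
Each layer takes = 1.48 + 4.44 = 5.92 s.
Build time: 3520 × 5.92 s = 20838.4 s, i.e. 5.79 hours.

5.79 hours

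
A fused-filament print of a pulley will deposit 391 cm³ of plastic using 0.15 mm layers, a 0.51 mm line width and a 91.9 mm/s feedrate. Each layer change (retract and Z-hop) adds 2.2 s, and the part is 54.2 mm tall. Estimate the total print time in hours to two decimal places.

Bead cross-section = 0.15 × 0.51 = 0.0765 mm².
Total extruded path = 391000/0.0765 = 5111111.1 mm.
Print-move time: 5111111.1 / 91.9 → 55616 s.
Layers = ⌈54.2/0.15⌉ = 362.
Z-hop total: 362 × 2.2 → 796.4 s.
Altogether 55616 + 796.4 = 56412.4 s, i.e. 15.67 hours.

15.67 hours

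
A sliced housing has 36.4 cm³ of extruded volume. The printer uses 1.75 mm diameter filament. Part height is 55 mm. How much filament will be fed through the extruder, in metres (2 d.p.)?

Cross-section of 1.75 mm filament: π·(1.75/2)² = 2.4053 mm².
L = 36400 mm³ / 2.4053 mm² = 15133.25 mm, i.e. 15.13 m.

15.13 m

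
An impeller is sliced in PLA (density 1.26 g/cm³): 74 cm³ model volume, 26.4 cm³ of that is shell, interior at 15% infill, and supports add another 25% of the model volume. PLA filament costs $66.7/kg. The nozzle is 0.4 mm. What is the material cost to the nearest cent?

$4.37

Interior volume: 74 − 26.4 → 47.6 cm³.
Deposited infill = 0.15 × 47.6 = 7.14 cm³.
Support: 0.25 × 74 → 18.5 cm³.
Deposited volume = 26.4 + 7.14 + 18.5, so 52.04 cm³.
Mass = 52.04 × 1.26 = 65.5704 g.
At $66.7/kg: 65.5704/1000 × 66.7 = $4.37.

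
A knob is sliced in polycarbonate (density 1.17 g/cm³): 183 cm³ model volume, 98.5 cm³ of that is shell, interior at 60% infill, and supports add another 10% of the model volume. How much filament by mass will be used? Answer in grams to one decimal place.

196.0 g

Interior volume = 183 − 98.5, so 84.5 cm³.
Deposited infill = 0.60 × 84.5 = 50.7 cm³.
Support = 0.10 × 183 = 18.3 cm³.
Deposited volume = 98.5 + 50.7 + 18.3 = 167.5 cm³.
Mass = 167.5 × 1.17 = 195.975 g.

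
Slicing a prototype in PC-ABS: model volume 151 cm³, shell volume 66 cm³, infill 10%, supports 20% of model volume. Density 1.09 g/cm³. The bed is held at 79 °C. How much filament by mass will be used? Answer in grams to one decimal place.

114.1 g

Interior volume = 151 − 66 = 85 cm³.
Infill volume = 0.10 × 85 = 8.5 cm³.
Support = 0.20 × 151 = 30.2 cm³.
Total extruded: 66 + 8.5 + 30.2 → 104.7 cm³.
Mass = 104.7 × 1.09 = 114.123 g.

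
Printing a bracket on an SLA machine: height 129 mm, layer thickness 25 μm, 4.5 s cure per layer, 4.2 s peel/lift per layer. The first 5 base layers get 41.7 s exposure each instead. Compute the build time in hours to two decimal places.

Layers = ⌈129/0.025⌉ = 5160.
Bottom layers = 5 × (41.7 + 4.2), so 229.5 s.
Remaining layers: 5155 × (4.5 + 4.2) → 44848.5 s.
Total = 229.5 + 44848.5 = 45078 s = 12.52 hours.

12.52 hours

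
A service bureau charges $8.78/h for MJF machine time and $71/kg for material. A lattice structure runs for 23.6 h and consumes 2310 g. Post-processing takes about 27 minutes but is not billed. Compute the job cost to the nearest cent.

Machine-time cost: 8.78 × 23.6 → $207.208.
Material charge = 71 × 2310/1000 = $164.01.
Total = 207.208 + 164.01 = 371.218 ≈ $371.22.

$371.22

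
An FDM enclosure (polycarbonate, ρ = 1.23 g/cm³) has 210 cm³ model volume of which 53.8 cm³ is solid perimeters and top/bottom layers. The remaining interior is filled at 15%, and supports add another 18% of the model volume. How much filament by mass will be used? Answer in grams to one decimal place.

141.5 g

Interior volume = 210 − 53.8, so 156.2 cm³.
Infill deposited = 0.15 × 156.2 = 23.43 cm³.
Support = 0.18 × 210 = 37.8 cm³.
Total printed volume = 53.8 + 23.43 + 37.8 = 115.03 cm³.
Mass = 115.03 × 1.23, so 141.4869 g.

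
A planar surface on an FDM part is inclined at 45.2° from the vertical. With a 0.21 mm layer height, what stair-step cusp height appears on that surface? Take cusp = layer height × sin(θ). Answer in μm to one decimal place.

Cusp = layer height × sin(45.2°) = 0.21 × 0.7096 = 0.149016 mm = 149.0 μm.

149.0 μm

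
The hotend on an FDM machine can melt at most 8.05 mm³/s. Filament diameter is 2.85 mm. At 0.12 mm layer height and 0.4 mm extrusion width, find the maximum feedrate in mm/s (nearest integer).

168 mm/s

A = 0.12 × 0.4 = 0.048 mm².
Max speed = 8.05 / 0.048 = 167.71 ≈ 168 mm/s.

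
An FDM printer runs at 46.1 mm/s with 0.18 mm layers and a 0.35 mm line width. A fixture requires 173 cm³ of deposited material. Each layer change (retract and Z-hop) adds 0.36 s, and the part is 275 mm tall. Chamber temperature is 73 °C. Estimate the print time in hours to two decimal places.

Line area: 0.18 × 0.35 → 0.063 mm².
Toolpath length = 173 cm³ / 0.063 mm² = 173000 / 0.063 = 2746031.7 mm.
Time extruding: 2746031.7 / 46.1 → 59566.8 s.
Layer count = ceil(275 / 0.18) = 1528.
Non-print overhead = 1528 × 0.36 = 550.08 s.
Altogether 59566.8 + 550.08 = 60116.88 s, i.e. 16.70 hours.

16.70 hours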